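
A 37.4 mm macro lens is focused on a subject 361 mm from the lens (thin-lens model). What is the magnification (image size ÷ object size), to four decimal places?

Thin lens: 1/f = 1/dₒ + 1/dᵢ → 1/dᵢ = 1/37.4 − 1/361 = 0.0239679 mm⁻¹, so dᵢ ≈ 41.7225 mm.
Magnification m = dᵢ/dₒ = 41.7225/361 ≈ 0.11557.

0.1156×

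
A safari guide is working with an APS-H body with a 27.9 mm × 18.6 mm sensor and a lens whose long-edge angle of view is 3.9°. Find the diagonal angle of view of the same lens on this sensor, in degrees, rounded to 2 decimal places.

4.69°

From the long-edge AOV: f = 27.9 / (2·tan(1.95°)) = 27.9 / 0.06809 ≈ 409.7269 mm.
Sensor diagonal = √(27.9² + 18.6²) = √1124.3700 ≈ 33.5316 mm.
Diagonal AOV = 2·arctan(33.5316 / (2 × 409.7269)) = 2·arctan(0.04092) ≈ 4.6864°.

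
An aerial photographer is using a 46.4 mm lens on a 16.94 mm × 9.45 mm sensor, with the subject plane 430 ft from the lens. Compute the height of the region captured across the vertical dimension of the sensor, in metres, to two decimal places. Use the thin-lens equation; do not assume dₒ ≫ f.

dₒ: 430 ft × 304.8 mm/ft = 131064.00 mm.
Similar triangles through the lens centre give W/dₒ = h/dᵢ; with 1/f = 1/dₒ + 1/dᵢ this gives W = h·(dₒ − f)/f.
W = 9.45 mm × (131064 − 46.4) / 46.4 = 9.45 × 2823.6551 ≈ 26683.541 mm = 26.6835 m.

26.68 m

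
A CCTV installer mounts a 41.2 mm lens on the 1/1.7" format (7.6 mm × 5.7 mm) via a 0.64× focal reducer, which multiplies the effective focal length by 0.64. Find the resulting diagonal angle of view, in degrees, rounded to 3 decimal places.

20.424°

Effective focal length f = 41.2 × 0.64 = 26.368 mm.
Sensor diagonal = √(7.6² + 5.7²) = √90.2500 ≈ 9.5000 mm.
α = 2·arctan(9.500 / (2 × 26.368)) = 2·arctan(0.18014) ≈ 20.4238°.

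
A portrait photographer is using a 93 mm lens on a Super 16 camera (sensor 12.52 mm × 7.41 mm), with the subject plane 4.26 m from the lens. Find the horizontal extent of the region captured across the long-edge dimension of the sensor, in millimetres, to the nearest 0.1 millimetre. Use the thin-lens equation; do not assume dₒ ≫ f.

dₒ: 4.26 m = 4260 mm.
Similar triangles through the lens centre give W/dₒ = w/dᵢ; with 1/f = 1/dₒ + 1/dᵢ this gives W = w·(dₒ − f)/f.
W = 12.52 mm × (4260 − 93) / 93 = 12.52 × 44.8065 ≈ 560.977 mm.

561.0 mm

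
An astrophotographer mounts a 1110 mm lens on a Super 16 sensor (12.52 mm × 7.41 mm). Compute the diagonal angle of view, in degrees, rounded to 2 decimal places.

0.75°

Sensor diagonal = √(12.52² + 7.41²) = √211.6585 ≈ 14.5485 mm.
Angle of view α = 2·arctan(d/2f) with d = 14.5485 mm and f = 1110 mm.
d/2f = 0.00655; arctan(0.00655) ≈ 0.3755°, so α ≈ 0.7510°.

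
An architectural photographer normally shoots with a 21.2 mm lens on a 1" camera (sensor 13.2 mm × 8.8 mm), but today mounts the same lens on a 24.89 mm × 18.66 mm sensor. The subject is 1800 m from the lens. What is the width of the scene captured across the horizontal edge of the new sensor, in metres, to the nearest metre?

The focal length stays 21.2 mm; the relevant sensor dimension is now w = 24.89 mm. Object distance dₒ = 1800 m = 1.8e+06 mm.
Thin-lens field width W = w·(dₒ − f)/f = 24.89 × (1.8e+06 − 21.2)/21.2 ≈ 2113276.997 mm = 2113.28 m.

2113 m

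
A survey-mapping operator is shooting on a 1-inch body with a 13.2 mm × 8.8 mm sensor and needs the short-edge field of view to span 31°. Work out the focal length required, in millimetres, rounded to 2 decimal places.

From α = 2·arctan(h/2f) we get f = h / (2·tan(α/2)).
With h = 8.8 mm and α/2 = 15.5°, tan(α/2) ≈ 0.27732, so f ≈ 8.8 / 0.55465 ≈ 15.8659 mm.

15.87 mm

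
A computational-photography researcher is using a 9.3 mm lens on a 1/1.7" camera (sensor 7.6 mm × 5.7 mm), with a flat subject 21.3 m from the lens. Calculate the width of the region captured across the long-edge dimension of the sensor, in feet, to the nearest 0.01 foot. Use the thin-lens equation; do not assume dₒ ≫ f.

57.08 ft

dₒ: 21.3 m = 21300 mm.
Similar triangles through the lens centre give W/dₒ = w/dᵢ; with 1/f = 1/dₒ + 1/dᵢ this gives W = w·(dₒ − f)/f.
W = 7.6 mm × (21300 − 9.3) / 9.3 = 7.6 × 2289.3226 ≈ 17398.852 mm = 17398.852/304.8 ft = 57.0828 ft.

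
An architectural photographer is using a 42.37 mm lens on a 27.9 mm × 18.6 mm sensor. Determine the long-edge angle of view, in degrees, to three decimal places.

36.447°

Angle of view α = 2·arctan(w/2f) with w = 27.9 mm and f = 42.37 mm.
w/2f = 0.32924; arctan(0.32924) ≈ 18.2237°, so α ≈ 36.4475°.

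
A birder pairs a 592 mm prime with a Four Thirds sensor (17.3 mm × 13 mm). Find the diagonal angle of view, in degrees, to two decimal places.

2.09°

Sensor diagonal = √(17.3² + 13²) = √468.2900 ≈ 21.6400 mm.
Angle of view α = 2·arctan(d/2f) with d = 21.6400 mm and f = 592 mm.
d/2f = 0.01828; arctan(0.01828) ≈ 1.0471°, so α ≈ 2.0942°.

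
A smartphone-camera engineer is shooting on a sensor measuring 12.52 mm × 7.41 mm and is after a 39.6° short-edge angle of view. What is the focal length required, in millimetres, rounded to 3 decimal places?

10.291 mm

From α = 2·arctan(h/2f) we get f = h / (2·tan(α/2)).
With h = 7.41 mm and α/2 = 19.8°, tan(α/2) ≈ 0.36002, so f ≈ 7.41 / 0.72004 ≈ 10.2910 mm.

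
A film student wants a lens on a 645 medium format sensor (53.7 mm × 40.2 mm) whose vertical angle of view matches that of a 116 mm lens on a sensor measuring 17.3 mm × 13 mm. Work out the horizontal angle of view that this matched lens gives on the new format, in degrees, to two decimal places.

Equal vertical AOV ⇒ f₂ = f₁ · 40.2/13 = 116 × 3.09231 ≈ 358.7077 mm.
Horizontal AOV on the new format = 2·arctan(53.7 / (2 × 358.7077)) = 2·arctan(0.07485) ≈ 8.5614°.

8.56°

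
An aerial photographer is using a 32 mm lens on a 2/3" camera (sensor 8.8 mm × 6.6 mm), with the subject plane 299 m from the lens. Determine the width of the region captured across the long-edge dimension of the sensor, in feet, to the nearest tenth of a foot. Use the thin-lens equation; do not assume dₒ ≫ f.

dₒ: 299 m = 299000 mm.
Similar triangles through the lens centre give W/dₒ = w/dᵢ; with 1/f = 1/dₒ + 1/dᵢ this gives W = w·(dₒ − f)/f.
W = 8.8 mm × (299000 − 32) / 32 = 8.8 × 9342.7500 ≈ 82216.200 mm = 82216.200/304.8 ft = 269.738 ft.

269.7 ft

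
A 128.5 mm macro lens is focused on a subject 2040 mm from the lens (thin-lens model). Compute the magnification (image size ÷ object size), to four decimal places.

0.0672×

Thin lens: 1/f = 1/dₒ + 1/dᵢ → 1/dᵢ = 1/128.5 − 1/2040 = 0.0072919 mm⁻¹, so dᵢ ≈ 137.1384 mm.
Magnification m = dᵢ/dₒ = 137.1384/2040 ≈ 0.06722.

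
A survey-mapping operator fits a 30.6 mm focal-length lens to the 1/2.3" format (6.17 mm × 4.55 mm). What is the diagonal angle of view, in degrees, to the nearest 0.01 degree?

14.28°

Sensor diagonal = √(6.17² + 4.55²) = √58.7714 ≈ 7.6663 mm.
Angle of view α = 2·arctan(d/2f) with d = 7.6663 mm and f = 30.6 mm.
d/2f = 0.12527; arctan(0.12527) ≈ 7.1400°, so α ≈ 14.2800°.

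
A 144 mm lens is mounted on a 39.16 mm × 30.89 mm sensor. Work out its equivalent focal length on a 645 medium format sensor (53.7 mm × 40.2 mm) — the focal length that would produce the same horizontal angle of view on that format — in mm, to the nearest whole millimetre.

197 mm

Equal angle of view means equal width/f ratio, so f₂ = f₁ · (width₂/width₁) = 144 × 53.7/39.16.
f₂ = 144 × 1.37130 ≈ 197.467 mm.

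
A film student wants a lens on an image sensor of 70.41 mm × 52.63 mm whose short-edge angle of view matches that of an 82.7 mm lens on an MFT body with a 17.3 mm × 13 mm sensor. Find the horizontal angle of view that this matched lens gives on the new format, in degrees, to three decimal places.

12.005°

Equal short-edge AOV ⇒ f₂ = f₁ · 52.63/13 = 82.7 × 4.04846 ≈ 334.8078 mm.
Horizontal AOV on the new format = 2·arctan(70.41 / (2 × 334.8078)) = 2·arctan(0.10515) ≈ 12.0052°.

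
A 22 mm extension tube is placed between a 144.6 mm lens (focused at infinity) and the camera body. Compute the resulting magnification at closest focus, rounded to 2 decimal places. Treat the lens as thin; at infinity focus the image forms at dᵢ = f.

The tube moves the image plane from f to f + e, so dᵢ = 144.6 + 22 = 166.6 mm. Focus is achieved when 1/f = 1/dₒ + 1/dᵢ, giving dₒ = 1/(1/f − 1/(f+e)).
Magnification m = dᵢ/dₒ = (f+e)·(1/f − 1/(f+e)) = e/f = 22/144.6 ≈ 0.1521.

0.15×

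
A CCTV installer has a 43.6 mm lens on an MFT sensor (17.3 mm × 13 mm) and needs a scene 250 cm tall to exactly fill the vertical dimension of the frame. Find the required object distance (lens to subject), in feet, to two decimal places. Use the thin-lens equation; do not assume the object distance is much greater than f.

27.65 ft

W: 250 cm = 2500 mm.
Magnification m = h/W = dᵢ/dₒ; combined with 1/f = 1/dₒ + 1/dᵢ this gives dₒ = f·(1 + W/h).
dₒ = 43.6 mm × (1 + 2500/13) = 43.6 × 193.3077 ≈ 8428.215 mm = 8428.215/304.8 ft = 27.6516 ft.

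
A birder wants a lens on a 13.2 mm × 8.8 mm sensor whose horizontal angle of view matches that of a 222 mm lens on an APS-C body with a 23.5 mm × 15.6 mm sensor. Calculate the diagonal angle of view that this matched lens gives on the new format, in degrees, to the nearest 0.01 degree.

Equal horizontal AOV ⇒ f₂ = f₁ · 13.2/23.5 = 222 × 0.56170 ≈ 124.6979 mm.
Sensor diagonal = √(13.2² + 8.8²) = √251.6800 ≈ 15.8644 mm.
Diagonal AOV on the new format = 2·arctan(15.8644 / (2 × 124.6979)) = 2·arctan(0.06361) ≈ 7.2795°.

7.28°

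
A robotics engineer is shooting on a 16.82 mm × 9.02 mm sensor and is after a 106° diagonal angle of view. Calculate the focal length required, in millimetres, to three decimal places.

7.191 mm

Sensor diagonal = √(16.82² + 9.02²) = √364.2728 ≈ 19.0859 mm.
From α = 2·arctan(d/2f) we get f = d / (2·tan(α/2)).
With d = 19.0859 mm and α/2 = 53°, tan(α/2) ≈ 1.32704, so f ≈ 19.0859 / 2.65409 ≈ 7.1911 mm.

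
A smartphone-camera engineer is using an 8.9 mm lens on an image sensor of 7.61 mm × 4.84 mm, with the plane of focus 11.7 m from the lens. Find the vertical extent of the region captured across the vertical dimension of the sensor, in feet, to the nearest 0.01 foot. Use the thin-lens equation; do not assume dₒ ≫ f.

dₒ: 11.7 m = 11700 mm.
Similar triangles through the lens centre give W/dₒ = h/dᵢ; with 1/f = 1/dₒ + 1/dᵢ this gives W = h·(dₒ − f)/f.
W = 4.84 mm × (11700 − 8.9) / 8.9 = 4.84 × 1313.6067 ≈ 6357.857 mm = 6357.857/304.8 ft = 20.8591 ft.

20.86 ft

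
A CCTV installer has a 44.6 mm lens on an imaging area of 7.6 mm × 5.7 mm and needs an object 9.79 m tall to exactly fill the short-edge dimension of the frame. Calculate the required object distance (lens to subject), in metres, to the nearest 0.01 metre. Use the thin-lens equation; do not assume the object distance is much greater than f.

W: 9.79 m = 9790 mm.
Magnification m = h/W = dᵢ/dₒ; combined with 1/f = 1/dₒ + 1/dᵢ this gives dₒ = f·(1 + W/h).
dₒ = 44.6 mm × (1 + 9790/5.7) = 44.6 × 1718.5439 ≈ 76647.056 mm = 76.6471 m.

76.65 m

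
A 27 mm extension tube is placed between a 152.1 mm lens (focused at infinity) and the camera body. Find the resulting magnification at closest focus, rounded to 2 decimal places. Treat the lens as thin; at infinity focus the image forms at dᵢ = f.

0.18×

The tube moves the image plane from f to f + e, so dᵢ = 152.1 + 27 = 179.1 mm. Focus is achieved when 1/f = 1/dₒ + 1/dᵢ, giving dₒ = 1/(1/f − 1/(f+e)).
Magnification m = dᵢ/dₒ = (f+e)·(1/f − 1/(f+e)) = e/f = 27/152.1 ≈ 0.1775.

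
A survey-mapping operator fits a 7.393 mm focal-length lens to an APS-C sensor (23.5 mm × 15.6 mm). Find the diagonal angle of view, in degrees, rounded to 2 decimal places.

124.67°

Sensor diagonal = √(23.5² + 15.6²) = √795.6100 ≈ 28.2066 mm.
Angle of view α = 2·arctan(d/2f) with d = 28.2066 mm and f = 7.393 mm.
d/2f = 1.90765; arctan(1.90765) ≈ 62.3363°, so α ≈ 124.6726°.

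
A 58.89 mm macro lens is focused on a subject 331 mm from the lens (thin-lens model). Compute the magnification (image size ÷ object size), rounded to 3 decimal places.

Thin lens: 1/f = 1/dₒ + 1/dᵢ → 1/dᵢ = 1/58.89 − 1/331 = 0.0139597 mm⁻¹, so dᵢ ≈ 71.6350 mm.
Magnification m = dᵢ/dₒ = 71.6350/331 ≈ 0.21642.

0.216×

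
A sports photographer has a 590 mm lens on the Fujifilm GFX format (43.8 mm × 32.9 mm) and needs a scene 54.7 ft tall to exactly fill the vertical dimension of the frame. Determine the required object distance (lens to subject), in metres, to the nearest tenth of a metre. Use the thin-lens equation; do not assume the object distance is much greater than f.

W: 54.7 ft × 304.8 mm/ft = 16672.56 mm.
Magnification m = h/W = dᵢ/dₒ; combined with 1/f = 1/dₒ + 1/dᵢ this gives dₒ = f·(1 + W/h).
dₒ = 590 mm × (1 + 16672.6/32.9) = 590 × 507.7647 ≈ 299581.188 mm = 299.581 m.

299.6 m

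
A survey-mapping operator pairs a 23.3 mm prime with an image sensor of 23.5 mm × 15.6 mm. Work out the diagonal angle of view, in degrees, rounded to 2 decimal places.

Sensor diagonal = √(23.5² + 15.6²) = √795.6100 ≈ 28.2066 mm.
Angle of view α = 2·arctan(d/2f) with d = 28.2066 mm and f = 23.3 mm.
d/2f = 0.60529; arctan(0.60529) ≈ 31.1861°, so α ≈ 62.3723°.

62.37°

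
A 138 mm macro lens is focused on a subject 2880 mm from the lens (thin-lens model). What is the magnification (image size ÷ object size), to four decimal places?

0.0503×

Thin lens: 1/f = 1/dₒ + 1/dᵢ → 1/dᵢ = 1/138 − 1/2880 = 0.0068992 mm⁻¹, so dᵢ ≈ 144.9453 mm.
Magnification m = dᵢ/dₒ = 144.9453/2880 ≈ 0.05033.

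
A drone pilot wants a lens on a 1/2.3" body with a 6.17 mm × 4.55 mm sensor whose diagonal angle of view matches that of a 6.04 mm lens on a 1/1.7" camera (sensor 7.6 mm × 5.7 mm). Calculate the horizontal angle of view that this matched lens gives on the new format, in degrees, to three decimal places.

Sensor diagonal = √(7.6² + 5.7²) = √90.2500 ≈ 9.5000 mm.
Sensor diagonal = √(6.17² + 4.55²) = √58.7714 ≈ 7.6663 mm.
Equal diagonal AOV ⇒ f₂ = f₁ · 7.6663/9.5000 = 6.04 × 0.80697 ≈ 4.8741 mm.
Horizontal AOV on the new format = 2·arctan(6.17 / (2 × 4.8741)) = 2·arctan(0.63293) ≈ 64.6623°.

64.662°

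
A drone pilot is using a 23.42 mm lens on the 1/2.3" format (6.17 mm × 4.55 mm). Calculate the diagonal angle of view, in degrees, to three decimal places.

Sensor diagonal = √(6.17² + 4.55²) = √58.7714 ≈ 7.6663 mm.
Angle of view α = 2·arctan(d/2f) with d = 7.6663 mm and f = 23.42 mm.
d/2f = 0.16367; arctan(0.16367) ≈ 9.2951°, so α ≈ 18.5902°.

18.590°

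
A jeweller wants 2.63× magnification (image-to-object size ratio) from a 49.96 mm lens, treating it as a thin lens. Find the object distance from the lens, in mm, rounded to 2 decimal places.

68.96 mm

With m = dᵢ/dₒ and 1/f = 1/dₒ + 1/dᵢ, substituting dᵢ = m·dₒ gives 1/f = (1 + 1/m)/dₒ, hence dₒ = f·(1 + 1/m).
dₒ = 49.96 × (1 + 1/2.63) = 49.96 × 1.38023 ≈ 68.956 mm.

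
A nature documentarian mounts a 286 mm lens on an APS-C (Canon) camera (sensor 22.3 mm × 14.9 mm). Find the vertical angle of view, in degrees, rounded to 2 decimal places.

Angle of view α = 2·arctan(h/2f) with h = 14.9 mm and f = 286 mm.
h/2f = 0.02605; arctan(0.02605) ≈ 1.4922°, so α ≈ 2.9843°.

2.98°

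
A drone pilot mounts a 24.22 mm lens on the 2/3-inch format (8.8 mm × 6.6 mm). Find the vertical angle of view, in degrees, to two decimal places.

15.52°

Angle of view α = 2·arctan(h/2f) with h = 6.6 mm and f = 24.22 mm.
h/2f = 0.13625; arctan(0.13625) ≈ 7.7588°, so α ≈ 15.5177°.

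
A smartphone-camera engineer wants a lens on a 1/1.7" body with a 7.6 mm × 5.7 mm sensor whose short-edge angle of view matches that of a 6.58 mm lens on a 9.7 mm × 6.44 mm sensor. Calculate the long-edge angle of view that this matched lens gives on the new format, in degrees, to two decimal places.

Equal short-edge AOV ⇒ f₂ = f₁ · 5.7/6.44 = 6.58 × 0.88509 ≈ 5.8239 mm.
Long-edge AOV on the new format = 2·arctan(7.6 / (2 × 5.8239)) = 2·arctan(0.65248) ≈ 66.2475°.

66.25°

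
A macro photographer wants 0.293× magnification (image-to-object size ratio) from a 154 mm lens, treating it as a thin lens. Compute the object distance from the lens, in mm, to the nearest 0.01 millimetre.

With m = dᵢ/dₒ and 1/f = 1/dₒ + 1/dᵢ, substituting dᵢ = m·dₒ gives 1/f = (1 + 1/m)/dₒ, hence dₒ = f·(1 + 1/m).
dₒ = 154 × (1 + 1/0.293) = 154 × 4.41297 ≈ 679.597 mm.

679.60 mm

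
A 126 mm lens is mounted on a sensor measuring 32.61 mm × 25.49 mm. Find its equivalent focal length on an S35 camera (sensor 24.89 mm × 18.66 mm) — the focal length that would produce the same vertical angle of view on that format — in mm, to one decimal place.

Equal angle of view means equal height/f ratio, so f₂ = f₁ · (height₂/height₁) = 126 × 18.66/25.49.
f₂ = 126 × 0.73205 ≈ 92.239 mm.

92.2 mm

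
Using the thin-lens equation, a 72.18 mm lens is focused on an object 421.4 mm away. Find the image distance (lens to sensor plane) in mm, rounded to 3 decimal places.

1/dᵢ = 1/f − 1/dₒ = 1/72.18 − 1/421.4 = 0.0114812 mm⁻¹.
dᵢ = 1/0.0114812 ≈ 87.0988 mm.

87.099 mm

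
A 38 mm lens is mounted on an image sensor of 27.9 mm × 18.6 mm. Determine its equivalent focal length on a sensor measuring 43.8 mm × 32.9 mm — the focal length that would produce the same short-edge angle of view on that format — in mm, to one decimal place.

Equal angle of view means equal height/f ratio, so f₂ = f₁ · (height₂/height₁) = 38 × 32.9/18.6.
f₂ = 38 × 1.76882 ≈ 67.215 mm.

67.2 mm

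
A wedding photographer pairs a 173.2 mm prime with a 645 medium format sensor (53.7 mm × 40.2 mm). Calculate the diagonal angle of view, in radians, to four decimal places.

Sensor diagonal = √(53.7² + 40.2²) = √4499.7300 ≈ 67.0800 mm.
Angle of view α = 2·arctan(d/2f) with d = 67.0800 mm and f = 173.2 mm.
d/2f = 0.19365; arctan(0.19365) ≈ 0.1913 rad, so α ≈ 0.3826 rad.

0.3826 rad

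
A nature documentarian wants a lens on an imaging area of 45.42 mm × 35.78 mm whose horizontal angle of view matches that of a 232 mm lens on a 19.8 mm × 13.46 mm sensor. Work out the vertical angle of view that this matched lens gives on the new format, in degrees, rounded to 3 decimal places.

Equal horizontal AOV ⇒ f₂ = f₁ · 45.42/19.8 = 232 × 2.29394 ≈ 532.1939 mm.
Vertical AOV on the new format = 2·arctan(35.78 / (2 × 532.1939)) = 2·arctan(0.03362) ≈ 3.8506°.

3.851°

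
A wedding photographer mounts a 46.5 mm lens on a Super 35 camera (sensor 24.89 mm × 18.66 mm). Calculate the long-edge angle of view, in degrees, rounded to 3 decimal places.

29.966°

Angle of view α = 2·arctan(w/2f) with w = 24.89 mm and f = 46.5 mm.
w/2f = 0.26763; arctan(0.26763) ≈ 14.9832°, so α ≈ 29.9663°.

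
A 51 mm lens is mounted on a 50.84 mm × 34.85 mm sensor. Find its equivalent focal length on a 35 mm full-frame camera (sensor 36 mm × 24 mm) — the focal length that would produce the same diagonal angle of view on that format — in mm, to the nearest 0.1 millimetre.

Sensor diagonal = √(50.84² + 34.85²) = √3799.2281 ≈ 61.6379 mm.
Sensor diagonal = √(36² + 24²) = √1872.0000 ≈ 43.2666 mm.
Equal angle of view means equal diagonal/f ratio, so f₂ = f₁ · (diagonal₂/diagonal₁) = 51 × 43.2666/61.6379.
f₂ = 51 × 0.70195 ≈ 35.799 mm.

35.8 mm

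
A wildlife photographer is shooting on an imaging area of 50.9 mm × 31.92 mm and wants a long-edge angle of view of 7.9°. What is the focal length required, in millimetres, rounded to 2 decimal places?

368.57 mm

From α = 2·arctan(w/2f) we get f = w / (2·tan(α/2)).
With w = 50.9 mm and α/2 = 3.95°, tan(α/2) ≈ 0.06905, so f ≈ 50.9 / 0.13810 ≈ 368.5739 mm.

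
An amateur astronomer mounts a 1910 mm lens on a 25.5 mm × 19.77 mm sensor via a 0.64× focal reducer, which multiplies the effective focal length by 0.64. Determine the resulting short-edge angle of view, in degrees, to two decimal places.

0.93°

Effective focal length f = 1910 × 0.64 = 1222.4 mm.
α = 2·arctan(19.77 / (2 × 1222.4)) = 2·arctan(0.00809) ≈ 0.9266°.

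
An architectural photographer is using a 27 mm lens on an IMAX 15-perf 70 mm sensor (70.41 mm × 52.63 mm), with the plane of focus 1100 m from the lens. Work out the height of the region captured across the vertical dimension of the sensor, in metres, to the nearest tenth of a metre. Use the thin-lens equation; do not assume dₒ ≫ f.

dₒ: 1100 m = 1.1e+06 mm.
Similar triangles through the lens centre give W/dₒ = h/dᵢ; with 1/f = 1/dₒ + 1/dᵢ this gives W = h·(dₒ − f)/f.
W = 52.63 mm × (1.1e+06 − 27) / 27 = 52.63 × 40739.7407 ≈ 2144132.555 mm = 2144.13 m.

2144.1 m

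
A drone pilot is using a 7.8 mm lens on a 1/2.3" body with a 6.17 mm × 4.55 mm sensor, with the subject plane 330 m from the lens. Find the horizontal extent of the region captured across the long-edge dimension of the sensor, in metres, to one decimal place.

261.0 m

dₒ: 330 m = 330000 mm.
Similar triangles through the lens centre give W/dₒ = w/dᵢ; with 1/f = 1/dₒ + 1/dᵢ this gives W = w·(dₒ − f)/f.
W = 6.17 mm × (330000 − 7.8) / 7.8 = 6.17 × 42306.6923 ≈ 261032.292 mm = 261.032 m.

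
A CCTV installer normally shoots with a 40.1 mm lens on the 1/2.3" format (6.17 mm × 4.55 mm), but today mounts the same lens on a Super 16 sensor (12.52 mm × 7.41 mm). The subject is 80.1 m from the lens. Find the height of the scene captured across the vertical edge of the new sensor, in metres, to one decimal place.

14.8 m

The focal length stays 40.1 mm; the relevant sensor dimension is now h = 7.41 mm. Object distance dₒ = 80.1 m = 80100 mm.
Thin-lens field height W = h·(dₒ − f)/f = 7.41 × (80100 − 40.1)/40.1 ≈ 14794.111 mm = 14.7941 m.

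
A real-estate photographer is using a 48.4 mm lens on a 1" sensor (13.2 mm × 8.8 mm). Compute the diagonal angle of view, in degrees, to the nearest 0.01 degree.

18.61°

Sensor diagonal = √(13.2² + 8.8²) = √251.6800 ≈ 15.8644 mm.
Angle of view α = 2·arctan(d/2f) with d = 15.8644 mm and f = 48.4 mm.
d/2f = 0.16389; arctan(0.16389) ≈ 9.3074°, so α ≈ 18.6148°.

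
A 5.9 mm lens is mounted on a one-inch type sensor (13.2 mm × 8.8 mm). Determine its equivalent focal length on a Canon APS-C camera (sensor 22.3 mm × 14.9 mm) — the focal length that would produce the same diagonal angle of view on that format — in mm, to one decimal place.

10.0 mm

Sensor diagonal = √(13.2² + 8.8²) = √251.6800 ≈ 15.8644 mm.
Sensor diagonal = √(22.3² + 14.9²) = √719.3000 ≈ 26.8198 mm.
Equal angle of view means equal diagonal/f ratio, so f₂ = f₁ · (diagonal₂/diagonal₁) = 5.9 × 26.8198/15.8644.
f₂ = 5.9 × 1.69056 ≈ 9.974 mm.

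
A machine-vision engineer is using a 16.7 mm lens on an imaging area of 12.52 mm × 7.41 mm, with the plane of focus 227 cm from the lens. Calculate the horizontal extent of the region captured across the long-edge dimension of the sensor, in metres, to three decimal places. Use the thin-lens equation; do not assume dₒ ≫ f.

1.689 m

dₒ: 227 cm = 2270 mm.
Similar triangles through the lens centre give W/dₒ = w/dᵢ; with 1/f = 1/dₒ + 1/dᵢ this gives W = w·(dₒ − f)/f.
W = 12.52 mm × (2270 − 16.7) / 16.7 = 12.52 × 134.9281 ≈ 1689.300 mm = 1.6893 m.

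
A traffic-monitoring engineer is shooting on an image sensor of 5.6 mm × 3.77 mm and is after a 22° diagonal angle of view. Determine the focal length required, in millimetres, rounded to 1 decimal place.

Sensor diagonal = √(5.6² + 3.77²) = √45.5729 ≈ 6.7508 mm.
From α = 2·arctan(d/2f) we get f = d / (2·tan(α/2)).
With d = 6.7508 mm and α/2 = 11°, tan(α/2) ≈ 0.19438, so f ≈ 6.7508 / 0.38876 ≈ 17.3649 mm.

17.4 mm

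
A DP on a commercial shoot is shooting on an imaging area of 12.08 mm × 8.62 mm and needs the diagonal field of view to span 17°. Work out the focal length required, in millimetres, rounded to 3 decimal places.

49.649 mm

Sensor diagonal = √(12.08² + 8.62²) = √220.2308 ≈ 14.8402 mm.
From α = 2·arctan(d/2f) we get f = d / (2·tan(α/2)).
With d = 14.8402 mm and α/2 = 8.5°, tan(α/2) ≈ 0.14945, so f ≈ 14.8402 / 0.29890 ≈ 49.6490 mm.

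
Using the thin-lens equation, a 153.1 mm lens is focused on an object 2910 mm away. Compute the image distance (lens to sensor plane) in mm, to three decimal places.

161.602 mm

1/dᵢ = 1/f − 1/dₒ = 1/153.1 − 1/2910 = 0.0061880 mm⁻¹.
dᵢ = 1/0.0061880 ≈ 161.6022 mm.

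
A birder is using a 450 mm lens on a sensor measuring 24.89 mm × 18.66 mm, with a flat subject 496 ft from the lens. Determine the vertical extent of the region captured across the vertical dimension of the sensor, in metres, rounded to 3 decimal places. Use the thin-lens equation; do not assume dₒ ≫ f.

6.250 m

dₒ: 496 ft × 304.8 mm/ft = 151180.80 mm.
Similar triangles through the lens centre give W/dₒ = h/dᵢ; with 1/f = 1/dₒ + 1/dᵢ this gives W = h·(dₒ − f)/f.
W = 18.66 mm × (151181 − 450) / 450 = 18.66 × 334.9573 ≈ 6250.304 mm = 6.2503 m.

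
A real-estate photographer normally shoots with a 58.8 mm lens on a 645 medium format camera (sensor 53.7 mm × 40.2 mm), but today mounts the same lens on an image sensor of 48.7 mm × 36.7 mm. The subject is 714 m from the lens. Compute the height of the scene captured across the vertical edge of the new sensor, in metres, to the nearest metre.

446 m

The focal length stays 58.8 mm; the relevant sensor dimension is now h = 36.7 mm. Object distance dₒ = 714 m = 714000 mm.
Thin-lens field height W = h·(dₒ − f)/f = 36.7 × (714000 − 58.8)/58.8 ≈ 445606.157 mm = 445.606 m.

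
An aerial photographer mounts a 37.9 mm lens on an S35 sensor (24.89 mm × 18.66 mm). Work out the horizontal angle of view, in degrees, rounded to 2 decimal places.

36.36°

Angle of view α = 2·arctan(w/2f) with w = 24.89 mm and f = 37.9 mm.
w/2f = 0.32836; arctan(0.32836) ≈ 18.1783°, so α ≈ 36.3566°.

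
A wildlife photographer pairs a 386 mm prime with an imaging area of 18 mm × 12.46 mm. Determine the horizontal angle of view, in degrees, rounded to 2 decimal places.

Angle of view α = 2·arctan(w/2f) with w = 18 mm and f = 386 mm.
w/2f = 0.02332; arctan(0.02332) ≈ 1.3357°, so α ≈ 2.6713°.

2.67°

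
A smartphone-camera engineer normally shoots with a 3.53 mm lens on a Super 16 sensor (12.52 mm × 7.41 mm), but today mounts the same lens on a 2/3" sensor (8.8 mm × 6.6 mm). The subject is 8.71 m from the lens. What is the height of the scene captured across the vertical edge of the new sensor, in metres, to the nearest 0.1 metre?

16.3 m

The focal length stays 3.53 mm; the relevant sensor dimension is now h = 6.6 mm. Object distance dₒ = 8.71 m = 8710 mm.
Thin-lens field height W = h·(dₒ − f)/f = 6.6 × (8710 − 3.53)/3.53 ≈ 16278.386 mm = 16.2784 m.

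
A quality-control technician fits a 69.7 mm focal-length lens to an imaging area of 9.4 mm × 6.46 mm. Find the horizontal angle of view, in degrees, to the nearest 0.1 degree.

7.7°

Angle of view α = 2·arctan(w/2f) with w = 9.4 mm and f = 69.7 mm.
w/2f = 0.06743; arctan(0.06743) ≈ 3.8577°, so α ≈ 7.7154°.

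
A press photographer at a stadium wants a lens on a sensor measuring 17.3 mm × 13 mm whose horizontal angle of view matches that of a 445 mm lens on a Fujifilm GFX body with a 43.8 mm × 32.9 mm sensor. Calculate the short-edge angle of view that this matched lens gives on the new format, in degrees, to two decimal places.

Equal horizontal AOV ⇒ f₂ = f₁ · 17.3/43.8 = 445 × 0.39498 ≈ 175.7648 mm.
Short-edge AOV on the new format = 2·arctan(13 / (2 × 175.7648)) = 2·arctan(0.03698) ≈ 4.2358°.

4.24°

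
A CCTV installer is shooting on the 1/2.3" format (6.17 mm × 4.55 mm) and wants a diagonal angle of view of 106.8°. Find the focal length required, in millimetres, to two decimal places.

Sensor diagonal = √(6.17² + 4.55²) = √58.7714 ≈ 7.6663 mm.
From α = 2·arctan(d/2f) we get f = d / (2·tan(α/2)).
With d = 7.6663 mm and α/2 = 53.4°, tan(α/2) ≈ 1.34650, so f ≈ 7.6663 / 2.69300 ≈ 2.8467 mm.

2.85 mm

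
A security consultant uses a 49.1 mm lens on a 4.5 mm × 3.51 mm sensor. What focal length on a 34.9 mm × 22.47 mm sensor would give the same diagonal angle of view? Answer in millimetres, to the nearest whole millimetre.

357 mm

Sensor diagonal = √(4.5² + 3.51²) = √32.5701 ≈ 5.7070 mm.
Sensor diagonal = √(34.9² + 22.47²) = √1722.9109 ≈ 41.5080 mm.
Equal angle of view means equal diagonal/f ratio, so f₂ = f₁ · (diagonal₂/diagonal₁) = 49.1 × 41.5080/5.7070.
f₂ = 49.1 × 7.27314 ≈ 357.111 mm.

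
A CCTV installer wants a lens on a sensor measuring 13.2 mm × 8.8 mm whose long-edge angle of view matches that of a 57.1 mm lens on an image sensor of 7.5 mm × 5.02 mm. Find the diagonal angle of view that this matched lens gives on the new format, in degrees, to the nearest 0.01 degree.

9.03°

Equal long-edge AOV ⇒ f₂ = f₁ · 13.2/7.5 = 57.1 × 1.76000 ≈ 100.4960 mm.
Sensor diagonal = √(13.2² + 8.8²) = √251.6800 ≈ 15.8644 mm.
Diagonal AOV on the new format = 2·arctan(15.8644 / (2 × 100.4960)) = 2·arctan(0.07893) ≈ 9.0261°.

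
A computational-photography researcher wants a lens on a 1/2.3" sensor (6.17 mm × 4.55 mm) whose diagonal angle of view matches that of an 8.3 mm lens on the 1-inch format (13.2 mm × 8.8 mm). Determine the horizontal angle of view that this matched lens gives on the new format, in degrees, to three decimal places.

75.132°

Sensor diagonal = √(13.2² + 8.8²) = √251.6800 ≈ 15.8644 mm.
Sensor diagonal = √(6.17² + 4.55²) = √58.7714 ≈ 7.6663 mm.
Equal diagonal AOV ⇒ f₂ = f₁ · 7.6663/15.8644 = 8.3 × 0.48324 ≈ 4.0109 mm.
Horizontal AOV on the new format = 2·arctan(6.17 / (2 × 4.0109)) = 2·arctan(0.76916) ≈ 75.1323°.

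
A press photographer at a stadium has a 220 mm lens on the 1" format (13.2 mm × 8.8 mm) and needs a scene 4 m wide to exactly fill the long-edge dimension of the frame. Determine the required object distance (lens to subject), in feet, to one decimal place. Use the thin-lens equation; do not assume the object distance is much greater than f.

W: 4 m = 4000 mm.
Magnification m = w/W = dᵢ/dₒ; combined with 1/f = 1/dₒ + 1/dᵢ this gives dₒ = f·(1 + W/w).
dₒ = 220 mm × (1 + 4000/13.2) = 220 × 304.0303 ≈ 66886.667 mm = 66886.667/304.8 ft = 219.444 ft.

219.4 ft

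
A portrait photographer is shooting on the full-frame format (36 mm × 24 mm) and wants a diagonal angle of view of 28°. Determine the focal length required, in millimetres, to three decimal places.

86.766 mm

Sensor diagonal = √(36² + 24²) = √1872.0000 ≈ 43.2666 mm.
From α = 2·arctan(d/2f) we get f = d / (2·tan(α/2)).
With d = 43.2666 mm and α/2 = 14°, tan(α/2) ≈ 0.24933, so f ≈ 43.2666 / 0.49866 ≈ 86.7665 mm.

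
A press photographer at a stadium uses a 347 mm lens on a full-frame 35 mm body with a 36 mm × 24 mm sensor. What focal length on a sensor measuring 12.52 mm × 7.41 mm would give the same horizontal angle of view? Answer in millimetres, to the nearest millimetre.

Equal angle of view means equal width/f ratio, so f₂ = f₁ · (width₂/width₁) = 347 × 12.52/36.
f₂ = 347 × 0.34778 ≈ 120.679 mm.

121 mm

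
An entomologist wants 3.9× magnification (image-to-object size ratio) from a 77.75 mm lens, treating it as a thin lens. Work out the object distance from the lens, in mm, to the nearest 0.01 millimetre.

With m = dᵢ/dₒ and 1/f = 1/dₒ + 1/dᵢ, substituting dᵢ = m·dₒ gives 1/f = (1 + 1/m)/dₒ, hence dₒ = f·(1 + 1/m).
dₒ = 77.75 × (1 + 1/3.9) = 77.75 × 1.25641 ≈ 97.686 mm.

97.69 mm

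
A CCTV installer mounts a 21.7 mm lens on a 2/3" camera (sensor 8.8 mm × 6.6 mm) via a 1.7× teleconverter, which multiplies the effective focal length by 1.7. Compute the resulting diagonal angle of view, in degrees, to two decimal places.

16.96°

Effective focal length f = 21.7 × 1.7 = 36.89 mm.
Sensor diagonal = √(8.8² + 6.6²) = √121.0000 ≈ 11.0000 mm.
α = 2·arctan(11.000 / (2 × 36.89)) = 2·arctan(0.14909) ≈ 16.9597°.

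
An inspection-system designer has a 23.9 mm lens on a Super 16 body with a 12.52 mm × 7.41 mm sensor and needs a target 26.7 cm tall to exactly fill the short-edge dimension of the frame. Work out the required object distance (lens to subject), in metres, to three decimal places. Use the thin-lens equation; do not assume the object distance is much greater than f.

W: 26.7 cm = 267 mm.
Magnification m = h/W = dᵢ/dₒ; combined with 1/f = 1/dₒ + 1/dᵢ this gives dₒ = f·(1 + W/h).
dₒ = 23.9 mm × (1 + 267/7.41) = 23.9 × 37.0324 ≈ 885.074 mm = 0.885074 m.

0.885 m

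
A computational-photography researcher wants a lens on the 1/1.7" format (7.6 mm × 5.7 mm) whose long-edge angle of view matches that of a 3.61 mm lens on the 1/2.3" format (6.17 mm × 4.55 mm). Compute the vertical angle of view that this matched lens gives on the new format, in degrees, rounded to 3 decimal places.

65.314°

Equal long-edge AOV ⇒ f₂ = f₁ · 7.6/6.17 = 3.61 × 1.23177 ≈ 4.4467 mm.
Vertical AOV on the new format = 2·arctan(5.7 / (2 × 4.4467)) = 2·arctan(0.64093) ≈ 65.3139°.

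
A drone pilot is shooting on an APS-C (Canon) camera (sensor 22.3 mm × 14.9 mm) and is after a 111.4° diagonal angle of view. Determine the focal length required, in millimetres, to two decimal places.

9.15 mm

Sensor diagonal = √(22.3² + 14.9²) = √719.3000 ≈ 26.8198 mm.
From α = 2·arctan(d/2f) we get f = d / (2·tan(α/2)).
With d = 26.8198 mm and α/2 = 55.7°, tan(α/2) ≈ 1.46595, so f ≈ 26.8198 / 2.93189 ≈ 9.1476 mm.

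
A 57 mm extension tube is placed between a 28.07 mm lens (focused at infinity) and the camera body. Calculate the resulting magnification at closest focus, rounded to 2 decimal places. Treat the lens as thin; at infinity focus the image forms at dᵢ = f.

The tube moves the image plane from f to f + e, so dᵢ = 28.07 + 57 = 85.07 mm. Focus is achieved when 1/f = 1/dₒ + 1/dᵢ, giving dₒ = 1/(1/f − 1/(f+e)).
Magnification m = dᵢ/dₒ = (f+e)·(1/f − 1/(f+e)) = e/f = 57/28.07 ≈ 2.0306.

2.03×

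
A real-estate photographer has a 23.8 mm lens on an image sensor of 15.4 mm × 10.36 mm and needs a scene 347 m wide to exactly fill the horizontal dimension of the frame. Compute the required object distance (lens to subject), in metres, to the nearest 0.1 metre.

536.3 m

W: 347 m = 347000 mm.
Magnification m = w/W = dᵢ/dₒ; combined with 1/f = 1/dₒ + 1/dᵢ this gives dₒ = f·(1 + W/w).
dₒ = 23.8 mm × (1 + 347000/15.4) = 23.8 × 22533.4675 ≈ 536296.527 mm = 536.297 m.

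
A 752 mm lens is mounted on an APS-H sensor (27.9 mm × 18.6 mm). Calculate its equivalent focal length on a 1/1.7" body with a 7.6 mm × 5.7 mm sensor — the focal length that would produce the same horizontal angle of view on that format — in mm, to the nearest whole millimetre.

205 mm

Equal angle of view means equal width/f ratio, so f₂ = f₁ · (width₂/width₁) = 752 × 7.6/27.9.
f₂ = 752 × 0.27240 ≈ 204.846 mm.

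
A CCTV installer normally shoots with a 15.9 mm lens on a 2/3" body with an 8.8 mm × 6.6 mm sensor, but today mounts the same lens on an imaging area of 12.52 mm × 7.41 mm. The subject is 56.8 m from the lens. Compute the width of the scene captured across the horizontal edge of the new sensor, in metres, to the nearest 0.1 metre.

The focal length stays 15.9 mm; the relevant sensor dimension is now w = 12.52 mm. Object distance dₒ = 56.8 m = 56800 mm.
Thin-lens field width W = w·(dₒ − f)/f = 12.52 × (56800 − 15.9)/15.9 ≈ 44713.015 mm = 44.713 m.

44.7 m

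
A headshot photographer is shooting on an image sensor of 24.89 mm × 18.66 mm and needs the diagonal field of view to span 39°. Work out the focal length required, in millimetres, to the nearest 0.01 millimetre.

43.92 mm

Sensor diagonal = √(24.89² + 18.66²) = √967.7077 ≈ 31.1080 mm.
From α = 2·arctan(d/2f) we get f = d / (2·tan(α/2)).
With d = 31.1080 mm and α/2 = 19.5°, tan(α/2) ≈ 0.35412, so f ≈ 31.1080 / 0.70824 ≈ 43.9231 mm.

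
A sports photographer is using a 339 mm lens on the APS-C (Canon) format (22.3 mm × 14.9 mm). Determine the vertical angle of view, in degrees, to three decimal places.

2.518°

Angle of view α = 2·arctan(h/2f) with h = 14.9 mm and f = 339 mm.
h/2f = 0.02198; arctan(0.02198) ≈ 1.2590°, so α ≈ 2.5179°.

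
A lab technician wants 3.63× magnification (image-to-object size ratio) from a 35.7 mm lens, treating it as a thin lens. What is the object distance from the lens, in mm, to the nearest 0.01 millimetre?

45.53 mm

With m = dᵢ/dₒ and 1/f = 1/dₒ + 1/dᵢ, substituting dᵢ = m·dₒ gives 1/f = (1 + 1/m)/dₒ, hence dₒ = f·(1 + 1/m).
dₒ = 35.7 × (1 + 1/3.63) = 35.7 × 1.27548 ≈ 45.535 mm.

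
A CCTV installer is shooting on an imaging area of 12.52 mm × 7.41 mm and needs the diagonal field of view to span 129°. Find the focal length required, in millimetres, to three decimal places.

Sensor diagonal = √(12.52² + 7.41²) = √211.6585 ≈ 14.5485 mm.
From α = 2·arctan(d/2f) we get f = d / (2·tan(α/2)).
With d = 14.5485 mm and α/2 = 64.5°, tan(α/2) ≈ 2.09654, so f ≈ 14.5485 / 4.19309 ≈ 3.4696 mm.

3.470 mm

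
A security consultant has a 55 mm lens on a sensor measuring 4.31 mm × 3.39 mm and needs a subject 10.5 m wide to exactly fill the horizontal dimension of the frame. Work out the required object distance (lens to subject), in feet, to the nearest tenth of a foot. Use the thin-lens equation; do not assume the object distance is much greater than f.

W: 10.5 m = 10500 mm.
Magnification m = w/W = dᵢ/dₒ; combined with 1/f = 1/dₒ + 1/dᵢ this gives dₒ = f·(1 + W/w).
dₒ = 55 mm × (1 + 10500/4.31) = 55 × 2437.1949 ≈ 134045.719 mm = 134045.719/304.8 ft = 439.783 ft.

439.8 ft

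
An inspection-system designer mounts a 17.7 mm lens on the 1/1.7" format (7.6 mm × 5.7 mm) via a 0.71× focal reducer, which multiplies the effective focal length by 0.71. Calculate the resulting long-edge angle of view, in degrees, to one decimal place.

Effective focal length f = 17.7 × 0.71 = 12.567 mm.
α = 2·arctan(7.6 / (2 × 12.567)) = 2·arctan(0.30238) ≈ 33.6485°.

33.6°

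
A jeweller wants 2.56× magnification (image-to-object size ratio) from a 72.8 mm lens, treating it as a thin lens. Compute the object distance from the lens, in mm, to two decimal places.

101.24 mm

With m = dᵢ/dₒ and 1/f = 1/dₒ + 1/dᵢ, substituting dᵢ = m·dₒ gives 1/f = (1 + 1/m)/dₒ, hence dₒ = f·(1 + 1/m).
dₒ = 72.8 × (1 + 1/2.56) = 72.8 × 1.39062 ≈ 101.237 mm.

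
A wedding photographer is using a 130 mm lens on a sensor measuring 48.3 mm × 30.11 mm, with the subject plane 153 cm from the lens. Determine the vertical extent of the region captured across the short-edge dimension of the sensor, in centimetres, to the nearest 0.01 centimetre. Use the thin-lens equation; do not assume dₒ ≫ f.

32.43 cm

dₒ: 153 cm = 1530 mm.
Similar triangles through the lens centre give W/dₒ = h/dᵢ; with 1/f = 1/dₒ + 1/dᵢ this gives W = h·(dₒ − f)/f.
W = 30.11 mm × (1530 − 130) / 130 = 30.11 × 10.7692 ≈ 324.262 mm = 32.4262 cm.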